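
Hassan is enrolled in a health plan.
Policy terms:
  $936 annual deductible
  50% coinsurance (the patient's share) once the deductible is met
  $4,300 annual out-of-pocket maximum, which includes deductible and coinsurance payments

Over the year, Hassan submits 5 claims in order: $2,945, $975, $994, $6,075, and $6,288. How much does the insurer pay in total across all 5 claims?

$12,977

#1 ($2,945): $936 finishes the deductible; $2,009 goes to coinsurance; patient's 50% is $1,004.50. Patient pays $1,940.50; OOP now $1,940.50. Insurer: $2,945 − $1,940.50 = $1,004.50.
#2 ($975): deductible met; 50% of $975 = $487.50. Patient owes $487.50 (running OOP $2,428). Plan pays $975 − $487.50 = $487.50.
#3 ($994): 50% coinsurance on $994 = $497. Patient owes $497 (running OOP $2,925). Insurer: $994 − $497 = $497.
#4 ($6,075): deductible already satisfied, so patient's share is 50% × $6,075 = $3,037.50. Adding that to $2,925 gives $5,962.50, past the $4,300 cap; patient pays only $4,300 − $2,925 = $1,375. Insurer: $6,075 − $1,375 = $4,700.
#5 ($6,288): deductible already satisfied, so patient's share is 50% × $6,288 = $3,144. OOP would hit $7,444 > $4,300, so the cap limits the patient to $4,300 − $4,300 = $0. Plan pays $6,288 − $0 = $6,288.
Insurer total = bills − patient's total = $17,277 − $4,300 = $12,977.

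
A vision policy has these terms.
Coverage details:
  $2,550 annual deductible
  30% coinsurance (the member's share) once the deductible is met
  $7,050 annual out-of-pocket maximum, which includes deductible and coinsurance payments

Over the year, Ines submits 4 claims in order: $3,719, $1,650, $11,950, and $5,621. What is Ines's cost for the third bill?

#1 ($3,719): $2,550 to deductible, leaving $1,169; member's 30% is $350.70. Member owes $2,900.70 (running OOP $2,900.70).
#2 ($1,650): 30% coinsurance on $1,650 = $495. Member pays $495; OOP now $3,395.70.
#3 ($11,950): deductible met; 30% of $11,950 = $3,585. Member owes $3,585 (running OOP $6,980.70).

$3,585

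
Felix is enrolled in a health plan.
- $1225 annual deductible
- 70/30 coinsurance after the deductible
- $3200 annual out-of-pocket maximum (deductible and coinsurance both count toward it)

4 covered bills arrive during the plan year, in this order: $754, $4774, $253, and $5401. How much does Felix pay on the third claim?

Claim 1 — $754: fully absorbed by the deductible. Patient owes $754 (running OOP $754).
Claim 2 — $4774: $471 to deductible, leaving $4303; coinsurance $4303 × 30% = $1290.90. Cost to patient: $1761.90. OOP to date $2515.90.
Claim 3 — $253: deductible already satisfied, so patient's share is 30% × $253 = $75.90. Patient pays $75.90; OOP now $2591.80.

$75.90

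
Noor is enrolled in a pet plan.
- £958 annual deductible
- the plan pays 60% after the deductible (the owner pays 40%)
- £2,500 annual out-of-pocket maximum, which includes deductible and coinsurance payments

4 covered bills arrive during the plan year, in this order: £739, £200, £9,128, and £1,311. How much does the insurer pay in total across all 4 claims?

Claim 1 (£739): entire amount goes to the deductible. Cost to owner: £739. OOP to date £739. Plan pays £739 − £739 = £0.
Claim 2 (£200): fully absorbed by the deductible. Cost to owner: £200. OOP to date £939. Plan pays £200 − £200 = £0.
Claim 3 (£9,128): £19 to deductible, leaving £9,109; coinsurance £9,109 × 40% = £3,643.60. Deductible plus coinsurance: £19 + £3,643.60 = £3,662.60. Adding that to £939 gives £4,601.60, past the £2,500 cap; owner pays only £2,500 − £939 = £1,561. Insurer: £9,128 − £1,561 = £7,567.
Claim 4 (£1,311): deductible met; 40% of £1,311 = £524.40. That would push OOP to £3,024.40, over the £2,500 cap, so owner pays £2,500 − £2,500 = £0. Insurer: £1,311 − £0 = £1,311.
Insurer total: £0 + £0 + £7,567 + £1,311 = £8,878.

£8,878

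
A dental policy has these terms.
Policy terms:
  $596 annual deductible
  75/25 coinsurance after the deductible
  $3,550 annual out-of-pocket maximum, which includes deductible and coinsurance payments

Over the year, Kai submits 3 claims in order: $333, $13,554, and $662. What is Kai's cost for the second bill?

$3,217

#1 ($333): entire amount goes to the deductible. Patient pays $333; OOP now $333.
#2 ($13,554): deductible takes $263, $13,291 remains; patient's 25% is $3,322.75. Claim cost before the cap: $263 + $3,322.75 = $3,585.75. OOP would hit $3,918.75 > $3,550, so the cap limits the patient to $3,550 − $333 = $3,217.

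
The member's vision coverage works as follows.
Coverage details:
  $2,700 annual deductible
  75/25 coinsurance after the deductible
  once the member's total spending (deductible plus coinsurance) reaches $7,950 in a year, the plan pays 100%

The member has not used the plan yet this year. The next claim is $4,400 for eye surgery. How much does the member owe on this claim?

$3,125

Nothing has been paid toward the $2,700 deductible, so the first $2,700 of this charge is applied there.
The remaining $1,700 (= $4,400 − $2,700) moves to coinsurance.
Member's 25% share of $1,700 is $425.
Member responsibility before any cap: $2,700 + $425 = $3,125.
Total out-of-pocket so far would be $0 + $3,125 = $3,125, below the $7,950 cap — no reduction.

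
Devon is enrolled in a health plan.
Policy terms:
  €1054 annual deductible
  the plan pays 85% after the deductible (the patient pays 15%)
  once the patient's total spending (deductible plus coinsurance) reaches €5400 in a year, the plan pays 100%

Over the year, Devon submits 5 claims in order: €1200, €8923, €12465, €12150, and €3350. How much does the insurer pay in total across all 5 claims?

€32688

Bill 1, €1200: €1054 to deductible, leaving €146; coinsurance €146 × 15% = €21.90. Patient pays €1075.90; OOP now €1075.90. Plan pays €1200 − €1075.90 = €124.10.
Bill 2, €8923: 15% coinsurance on €8923 = €1338.45. Cost to patient: €1338.45. OOP to date €2414.35. Insurer: €8923 − €1338.45 = €7584.55.
Bill 3, €12465: deductible already satisfied, so patient's share is 15% × €12465 = €1869.75. Cost to patient: €1869.75. OOP to date €4284.10. Insurer: €12465 − €1869.75 = €10595.25.
Bill 4, €12150: deductible already satisfied, so patient's share is 15% × €12150 = €1822.50. Adding that to €4284.10 gives €6106.60, past the €5400 cap; patient pays only €5400 − €4284.10 = €1115.90. Insurer: €12150 − €1115.90 = €11034.10.
Bill 5, €3350: deductible already satisfied, so patient's share is 15% × €3350 = €502.50. OOP would hit €5902.50 > €5400, so the cap limits the patient to €5400 − €5400 = €0. Insurer: €3350 − €0 = €3350.
Insurer total: €124.10 + €7584.55 + €10595.25 + €11034.10 + €3350 = €32688.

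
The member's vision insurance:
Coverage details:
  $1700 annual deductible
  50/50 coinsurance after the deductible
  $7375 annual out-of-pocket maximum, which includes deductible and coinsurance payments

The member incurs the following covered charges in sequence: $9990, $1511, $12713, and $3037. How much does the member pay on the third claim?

Bill 1, $9990: $1700 finishes the deductible; $8290 goes to coinsurance; member's 50% is $4145. Member pays $5845; OOP now $5845.
Bill 2, $1511: deductible met; 50% of $1511 = $755.50. Member owes $755.50 (running OOP $6600.50).
Bill 3, $12713: deductible met; 50% of $12713 = $6356.50. Adding that to $6600.50 gives $12957, past the $7375 cap; member pays only $7375 − $6600.50 = $774.50.

$774.50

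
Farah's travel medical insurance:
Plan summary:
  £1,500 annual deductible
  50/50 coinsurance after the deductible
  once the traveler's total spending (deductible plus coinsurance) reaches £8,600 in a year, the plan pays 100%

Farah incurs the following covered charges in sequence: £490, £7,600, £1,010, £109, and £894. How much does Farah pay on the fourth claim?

Claim 1 — £490: entire amount goes to the deductible. Cost to traveler: £490. OOP to date £490.
Claim 2 — £7,600: £1,010 to deductible, leaving £6,590; coinsurance £6,590 × 50% = £3,295. Traveler owes £4,305 (running OOP £4,795).
Claim 3 — £1,010: deductible already satisfied, so traveler's share is 50% × £1,010 = £505. Traveler owes £505 (running OOP £5,300).
Claim 4 — £109: deductible met; 50% of £109 = £54.50. Traveler owes £54.50 (running OOP £5,354.50).

£54.50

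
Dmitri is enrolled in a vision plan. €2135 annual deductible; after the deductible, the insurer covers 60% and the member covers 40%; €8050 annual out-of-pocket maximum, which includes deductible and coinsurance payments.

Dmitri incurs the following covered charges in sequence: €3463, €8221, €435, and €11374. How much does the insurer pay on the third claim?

Bill 1, €3463: €2135 finishes the deductible; €1328 goes to coinsurance; member's 40% is €531.20. Cost to member: €2666.20. OOP to date €2666.20. Insurer: €3463 − €2666.20 = €796.80.
Bill 2, €8221: deductible met; 40% of €8221 = €3288.40. Member pays €3288.40; OOP now €5954.60. Insurer: €8221 − €3288.40 = €4932.60.
Bill 3, €435: deductible already satisfied, so member's share is 40% × €435 = €174. Cost to member: €174. OOP to date €6128.60. Insurer: €435 − €174 = €261.

€261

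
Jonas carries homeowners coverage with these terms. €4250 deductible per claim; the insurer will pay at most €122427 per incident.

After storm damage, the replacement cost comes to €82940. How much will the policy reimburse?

After the deductible, €82940 − €4250 = €78690 remains.
€78690 is within the €122427 limit, so the insurer pays €78690.

€78690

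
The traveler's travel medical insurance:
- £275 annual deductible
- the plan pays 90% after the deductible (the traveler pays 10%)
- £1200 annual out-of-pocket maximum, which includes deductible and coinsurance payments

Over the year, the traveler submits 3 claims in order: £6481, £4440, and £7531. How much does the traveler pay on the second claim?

£304.40

Bill 1, £6481: £275 finishes the deductible; £6206 goes to coinsurance; traveler's 10% is £620.60. Traveler pays £895.60; OOP now £895.60.
Bill 2, £4440: deductible already satisfied, so traveler's share is 10% × £4440 = £444. That would push OOP to £1339.60, over the £1200 cap, so traveler pays £1200 − £895.60 = £304.40.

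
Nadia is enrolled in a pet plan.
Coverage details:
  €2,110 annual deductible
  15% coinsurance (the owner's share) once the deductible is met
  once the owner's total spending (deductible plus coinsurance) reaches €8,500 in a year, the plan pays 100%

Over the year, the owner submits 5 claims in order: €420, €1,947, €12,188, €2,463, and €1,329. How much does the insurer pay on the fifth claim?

€1,129.65

Claim 1 (€420): entire amount goes to the deductible. Cost to owner: €420. OOP to date €420. Plan pays €420 − €420 = €0.
Claim 2 (€1,947): deductible takes €1,690, €257 remains; owner's 15% is €38.55. Owner owes €1,728.55 (running OOP €2,148.55). Insurer: €1,947 − €1,728.55 = €218.45.
Claim 3 (€12,188): 15% coinsurance on €12,188 = €1,828.20. Owner owes €1,828.20 (running OOP €3,976.75). Insurer: €12,188 − €1,828.20 = €10,359.80.
Claim 4 (€2,463): deductible met; 15% of €2,463 = €369.45. Owner owes €369.45 (running OOP €4,346.20). Insurer: €2,463 − €369.45 = €2,093.55.
Claim 5 (€1,329): deductible already satisfied, so owner's share is 15% × €1,329 = €199.35. Owner owes €199.35 (running OOP €4,545.55). Plan pays €1,329 − €199.35 = €1,129.65.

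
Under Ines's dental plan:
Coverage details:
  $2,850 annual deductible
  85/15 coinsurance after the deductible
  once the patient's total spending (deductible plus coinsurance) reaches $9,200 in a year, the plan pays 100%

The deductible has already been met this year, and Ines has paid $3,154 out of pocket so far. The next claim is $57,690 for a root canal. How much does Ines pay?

The deductible is already satisfied, so the full bill goes to coinsurance.
Patient's 15% share of $57,690 is $8,653.50.
Adding $8,653.50 to the $3,154 already spent would give $11,807.50, which exceeds the $9,200 cap; the patient pays just $9,200 − $3,154 = $6,046.

$6,046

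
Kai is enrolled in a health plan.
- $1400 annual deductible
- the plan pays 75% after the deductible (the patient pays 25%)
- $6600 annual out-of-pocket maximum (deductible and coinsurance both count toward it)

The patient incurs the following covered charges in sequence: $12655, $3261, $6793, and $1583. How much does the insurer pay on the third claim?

#1 ($12655): deductible takes $1400, $11255 remains; coinsurance $11255 × 25% = $2813.75. Patient pays $4213.75; OOP now $4213.75. Plan pays $12655 − $4213.75 = $8441.25.
#2 ($3261): deductible met; 25% of $3261 = $815.25. Patient pays $815.25; OOP now $5029. Insurer: $3261 − $815.25 = $2445.75.
#3 ($6793): deductible already satisfied, so patient's share is 25% × $6793 = $1698.25. OOP would hit $6727.25 > $6600, so the cap limits the patient to $6600 − $5029 = $1571. Plan pays $6793 − $1571 = $5222.

$5222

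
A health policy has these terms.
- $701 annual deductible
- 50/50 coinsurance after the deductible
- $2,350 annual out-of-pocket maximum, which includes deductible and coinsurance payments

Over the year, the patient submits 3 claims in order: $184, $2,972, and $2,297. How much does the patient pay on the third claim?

$421.50

Claim 1 ($184): entire amount goes to the deductible. Patient owes $184 (running OOP $184).
Claim 2 ($2,972): deductible takes $517, $2,455 remains; coinsurance $2,455 × 50% = $1,227.50. Cost to patient: $1,744.50. OOP to date $1,928.50.
Claim 3 ($2,297): deductible met; 50% of $2,297 = $1,148.50. That would push OOP to $3,077, over the $2,350 cap, so patient pays $2,350 − $1,928.50 = $421.50.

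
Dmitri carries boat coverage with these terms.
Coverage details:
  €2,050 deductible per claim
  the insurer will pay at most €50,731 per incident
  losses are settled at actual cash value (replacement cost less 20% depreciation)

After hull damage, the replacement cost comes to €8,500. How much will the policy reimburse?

Actual cash value after 20% depreciation: €8,500 × 80% = €6,800.
Subtract the deductible: €6,800 − €2,050 = €4,750.
€4,750 ≤ €50,731, so the limit doesn't bind; insurer pays €4,750.

€4,750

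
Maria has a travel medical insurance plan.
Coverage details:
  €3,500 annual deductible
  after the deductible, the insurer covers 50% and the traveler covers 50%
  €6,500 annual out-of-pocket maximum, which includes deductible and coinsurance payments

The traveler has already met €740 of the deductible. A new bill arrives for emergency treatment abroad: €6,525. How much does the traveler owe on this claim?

€4,642.50

€740 of the €3,500 deductible is already met, leaving €2,760.
That leaves €6,525 − €2,760 = €3,765 for coinsurance.
Coinsurance: €3,765 × 50% = €1,882.50.
So the traveler owes €2,760 + €1,882.50 = €4,642.50 before any cap.
Total out-of-pocket so far would be €740 + €4,642.50 = €5,382.50, below the €6,500 cap — no reduction.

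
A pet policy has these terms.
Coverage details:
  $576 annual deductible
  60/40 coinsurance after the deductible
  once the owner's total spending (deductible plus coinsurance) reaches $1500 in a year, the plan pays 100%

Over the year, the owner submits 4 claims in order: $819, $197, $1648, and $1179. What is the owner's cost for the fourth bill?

$88.80

#1 ($819): deductible takes $576, $243 remains; coinsurance $243 × 40% = $97.20. Cost to owner: $673.20. OOP to date $673.20.
#2 ($197): deductible already satisfied, so owner's share is 40% × $197 = $78.80. Owner owes $78.80 (running OOP $752).
#3 ($1648): deductible already satisfied, so owner's share is 40% × $1648 = $659.20. Cost to owner: $659.20. OOP to date $1411.20.
#4 ($1179): 40% coinsurance on $1179 = $471.60. Adding that to $1411.20 gives $1882.80, past the $1500 cap; owner pays only $1500 − $1411.20 = $88.80.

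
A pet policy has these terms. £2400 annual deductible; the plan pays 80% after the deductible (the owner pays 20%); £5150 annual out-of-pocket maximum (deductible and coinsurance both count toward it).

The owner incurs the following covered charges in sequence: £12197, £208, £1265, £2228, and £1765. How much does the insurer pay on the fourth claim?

£1782.40

Claim 1 (£12197): £2400 finishes the deductible; £9797 goes to coinsurance; owner's 20% is £1959.40. Owner owes £4359.40 (running OOP £4359.40). Plan pays £12197 − £4359.40 = £7837.60.
Claim 2 (£208): deductible met; 20% of £208 = £41.60. Owner owes £41.60 (running OOP £4401). Insurer: £208 − £41.60 = £166.40.
Claim 3 (£1265): 20% coinsurance on £1265 = £253. Cost to owner: £253. OOP to date £4654. Insurer: £1265 − £253 = £1012.
Claim 4 (£2228): 20% coinsurance on £2228 = £445.60. Owner pays £445.60; OOP now £5099.60. Insurer: £2228 − £445.60 = £1782.40.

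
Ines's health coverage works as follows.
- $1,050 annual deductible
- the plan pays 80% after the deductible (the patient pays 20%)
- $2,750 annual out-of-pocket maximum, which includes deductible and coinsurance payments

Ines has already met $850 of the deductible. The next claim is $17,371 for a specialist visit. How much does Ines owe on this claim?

Deductible still to meet: $1,050 − $850 = $200.
The remaining $17,171 (= $17,371 − $200) moves to coinsurance.
Patient's 20% share of $17,171 is $3,434.20.
Patient responsibility before any cap: $200 + $3,434.20 = $3,634.20.
Year-to-date out-of-pocket would reach $850 + $3,634.20 = $4,484.20, above the $2,750 maximum, so the patient pays only $2,750 − $850 = $1,900.

$1,900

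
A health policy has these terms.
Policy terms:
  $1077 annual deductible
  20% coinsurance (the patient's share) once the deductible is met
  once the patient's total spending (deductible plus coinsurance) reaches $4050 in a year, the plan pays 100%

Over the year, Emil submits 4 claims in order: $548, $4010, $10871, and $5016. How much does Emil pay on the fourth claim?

Claim 1 ($548): entire amount goes to the deductible. Patient pays $548; OOP now $548.
Claim 2 ($4010): $529 finishes the deductible; $3481 goes to coinsurance; patient's 20% is $696.20. Patient pays $1225.20; OOP now $1773.20.
Claim 3 ($10871): 20% coinsurance on $10871 = $2174.20. Patient pays $2174.20; OOP now $3947.40.
Claim 4 ($5016): deductible met; 20% of $5016 = $1003.20. That would push OOP to $4950.60, over the $4050 cap, so patient pays $4050 − $3947.40 = $102.60.

$102.60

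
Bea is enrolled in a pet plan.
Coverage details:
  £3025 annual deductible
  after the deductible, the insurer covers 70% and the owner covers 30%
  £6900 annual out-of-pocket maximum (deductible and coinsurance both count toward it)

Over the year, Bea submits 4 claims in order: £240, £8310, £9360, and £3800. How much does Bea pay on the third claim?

Bill 1, £240: entire amount goes to the deductible. Owner pays £240; OOP now £240.
Bill 2, £8310: deductible takes £2785, £5525 remains; owner's 30% is £1657.50. Owner owes £4442.50 (running OOP £4682.50).
Bill 3, £9360: deductible already satisfied, so owner's share is 30% × £9360 = £2808. OOP would hit £7490.50 > £6900, so the cap limits the owner to £6900 − £4682.50 = £2217.50.

£2217.50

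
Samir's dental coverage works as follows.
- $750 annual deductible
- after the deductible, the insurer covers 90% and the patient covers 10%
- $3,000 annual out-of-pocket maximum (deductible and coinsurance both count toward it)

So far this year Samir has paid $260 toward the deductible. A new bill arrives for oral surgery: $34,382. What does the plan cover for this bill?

$31,642

Deductible still to meet: $750 − $260 = $490.
After the $490 deductible portion, $34,382 − $490 = $33,892 is subject to coinsurance.
Patient's 10% share of $33,892 is $3,389.20.
So the patient owes $490 + $3,389.20 = $3,879.20 before any cap.
Adding $3,879.20 to the $260 already spent would give $4,139.20, which exceeds the $3,000 cap; the patient pays just $3,000 − $260 = $2,740.
The plan picks up $34,382 − $2,740 = $31,642.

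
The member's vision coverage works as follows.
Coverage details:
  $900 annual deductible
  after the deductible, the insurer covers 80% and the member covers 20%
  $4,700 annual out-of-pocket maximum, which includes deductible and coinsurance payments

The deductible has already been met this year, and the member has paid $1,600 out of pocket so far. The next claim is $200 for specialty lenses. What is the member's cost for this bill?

The deductible is already satisfied, so the full bill goes to coinsurance.
Coinsurance: $200 × 20% = $40.
Total out-of-pocket so far would be $1,600 + $40 = $1,640, below the $4,700 cap — no reduction.

$40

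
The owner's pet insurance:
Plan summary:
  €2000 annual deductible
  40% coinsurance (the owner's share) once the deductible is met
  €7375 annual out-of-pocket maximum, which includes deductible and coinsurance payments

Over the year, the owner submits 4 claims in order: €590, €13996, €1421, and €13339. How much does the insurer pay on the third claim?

€1080.40

Bill 1, €590: fully absorbed by the deductible. Cost to owner: €590. OOP to date €590. Insurer: €590 − €590 = €0.
Bill 2, €13996: €1410 finishes the deductible; €12586 goes to coinsurance; owner's 40% is €5034.40. Owner owes €6444.40 (running OOP €7034.40). Plan pays €13996 − €6444.40 = €7551.60.
Bill 3, €1421: deductible met; 40% of €1421 = €568.40. That would push OOP to €7602.80, over the €7375 cap, so owner pays €7375 − €7034.40 = €340.60. Plan pays €1421 − €340.60 = €1080.40.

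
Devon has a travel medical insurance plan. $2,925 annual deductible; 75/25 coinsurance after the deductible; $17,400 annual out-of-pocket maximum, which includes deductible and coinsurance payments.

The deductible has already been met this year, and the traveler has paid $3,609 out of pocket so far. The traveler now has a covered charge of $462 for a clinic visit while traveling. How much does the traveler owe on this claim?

$115.50

The deductible is already satisfied, so the full bill goes to coinsurance.
Traveler's 25% share of $462 is $115.50.
Year-to-date out-of-pocket becomes $3,609 + $115.50 = $3,724.50, still under the $17,400 maximum, so no cap applies.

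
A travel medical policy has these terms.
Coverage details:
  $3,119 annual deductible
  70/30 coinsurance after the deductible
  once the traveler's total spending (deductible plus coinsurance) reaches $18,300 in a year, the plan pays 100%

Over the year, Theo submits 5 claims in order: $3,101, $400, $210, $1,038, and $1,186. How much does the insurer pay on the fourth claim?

$726.60

Bill 1, $3,101: entire amount goes to the deductible. Traveler owes $3,101 (running OOP $3,101). Plan pays $3,101 − $3,101 = $0.
Bill 2, $400: deductible takes $18, $382 remains; traveler's 30% is $114.60. Traveler pays $132.60; OOP now $3,233.60. Plan pays $400 − $132.60 = $267.40.
Bill 3, $210: 30% coinsurance on $210 = $63. Traveler pays $63; OOP now $3,296.60. Plan pays $210 − $63 = $147.
Bill 4, $1,038: deductible met; 30% of $1,038 = $311.40. Traveler pays $311.40; OOP now $3,608. Plan pays $1,038 − $311.40 = $726.60.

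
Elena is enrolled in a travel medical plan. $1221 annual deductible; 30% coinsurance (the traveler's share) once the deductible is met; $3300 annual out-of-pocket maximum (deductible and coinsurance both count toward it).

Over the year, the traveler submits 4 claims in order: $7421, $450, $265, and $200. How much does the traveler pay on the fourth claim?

$4.50

Bill 1, $7421: $1221 to deductible, leaving $6200; traveler's 30% is $1860. Traveler owes $3081 (running OOP $3081).
Bill 2, $450: deductible already satisfied, so traveler's share is 30% × $450 = $135. Traveler pays $135; OOP now $3216.
Bill 3, $265: 30% coinsurance on $265 = $79.50. Cost to traveler: $79.50. OOP to date $3295.50.
Bill 4, $200: deductible met; 30% of $200 = $60. OOP would hit $3355.50 > $3300, so the cap limits the traveler to $3300 − $3295.50 = $4.50.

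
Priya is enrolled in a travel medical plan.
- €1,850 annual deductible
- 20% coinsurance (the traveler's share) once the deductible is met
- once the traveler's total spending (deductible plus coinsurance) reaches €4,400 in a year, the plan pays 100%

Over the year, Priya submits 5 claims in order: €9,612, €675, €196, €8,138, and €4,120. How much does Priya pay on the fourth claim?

€823.40

Bill 1, €9,612: €1,850 finishes the deductible; €7,762 goes to coinsurance; coinsurance €7,762 × 20% = €1,552.40. Traveler owes €3,402.40 (running OOP €3,402.40).
Bill 2, €675: 20% coinsurance on €675 = €135. Traveler pays €135; OOP now €3,537.40.
Bill 3, €196: deductible already satisfied, so traveler's share is 20% × €196 = €39.20. Cost to traveler: €39.20. OOP to date €3,576.60.
Bill 4, €8,138: deductible already satisfied, so traveler's share is 20% × €8,138 = €1,627.60. Adding that to €3,576.60 gives €5,204.20, past the €4,400 cap; traveler pays only €4,400 − €3,576.60 = €823.40.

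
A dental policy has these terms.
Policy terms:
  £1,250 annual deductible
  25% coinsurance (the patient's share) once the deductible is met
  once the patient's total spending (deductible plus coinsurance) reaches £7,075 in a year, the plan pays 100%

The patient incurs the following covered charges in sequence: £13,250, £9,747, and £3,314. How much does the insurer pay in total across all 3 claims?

#1 (£13,250): deductible takes £1,250, £12,000 remains; patient's 25% is £3,000. Patient owes £4,250 (running OOP £4,250). Insurer: £13,250 − £4,250 = £9,000.
#2 (£9,747): 25% coinsurance on £9,747 = £2,436.75. Patient owes £2,436.75 (running OOP £6,686.75). Insurer: £9,747 − £2,436.75 = £7,310.25.
#3 (£3,314): deductible met; 25% of £3,314 = £828.50. That would push OOP to £7,515.25, over the £7,075 cap, so patient pays £7,075 − £6,686.75 = £388.25. Plan pays £3,314 − £388.25 = £2,925.75.
Insurer total = bills − patient's total = £26,311 − £7,075 = £19,236.

£19,236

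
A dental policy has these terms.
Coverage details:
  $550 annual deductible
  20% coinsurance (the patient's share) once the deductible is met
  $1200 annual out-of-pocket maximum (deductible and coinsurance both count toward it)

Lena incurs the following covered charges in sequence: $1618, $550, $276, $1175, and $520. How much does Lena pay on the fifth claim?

$36.20

Bill 1, $1618: $550 to deductible, leaving $1068; 20% of $1068 = $213.60. Patient pays $763.60; OOP now $763.60.
Bill 2, $550: 20% coinsurance on $550 = $110. Patient pays $110; OOP now $873.60.
Bill 3, $276: deductible already satisfied, so patient's share is 20% × $276 = $55.20. Cost to patient: $55.20. OOP to date $928.80.
Bill 4, $1175: deductible already satisfied, so patient's share is 20% × $1175 = $235. Cost to patient: $235. OOP to date $1163.80.
Bill 5, $520: 20% coinsurance on $520 = $104. That would push OOP to $1267.80, over the $1200 cap, so patient pays $1200 − $1163.80 = $36.20.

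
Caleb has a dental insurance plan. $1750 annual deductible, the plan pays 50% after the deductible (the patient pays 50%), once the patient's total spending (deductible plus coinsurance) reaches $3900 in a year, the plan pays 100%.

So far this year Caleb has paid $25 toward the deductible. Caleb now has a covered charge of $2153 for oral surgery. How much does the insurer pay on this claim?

$214

Deductible still to meet: $1750 − $25 = $1725.
After the $1725 deductible portion, $2153 − $1725 = $428 is subject to coinsurance.
Patient's 50% share of $428 is $214.
Patient responsibility before any cap: $1725 + $214 = $1939.
Year-to-date out-of-pocket becomes $25 + $1939 = $1964, still under the $3900 maximum, so no cap applies.
Insurer pays the balance: $2153 − $1939 = $214.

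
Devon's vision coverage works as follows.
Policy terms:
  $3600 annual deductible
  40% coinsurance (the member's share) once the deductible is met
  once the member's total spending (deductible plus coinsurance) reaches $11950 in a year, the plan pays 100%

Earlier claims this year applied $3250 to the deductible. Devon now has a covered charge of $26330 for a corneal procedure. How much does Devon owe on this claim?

$3250 of the $3600 deductible is already met, leaving $350.
That leaves $26330 − $350 = $25980 for coinsurance.
40% of $25980 = $10392 falls to the member.
So the member owes $350 + $10392 = $10742 before any cap.
That would bring total out-of-pocket to $13992, past the $11950 cap. The member is capped at $11950 − $3250 = $8700 on this claim.

$8700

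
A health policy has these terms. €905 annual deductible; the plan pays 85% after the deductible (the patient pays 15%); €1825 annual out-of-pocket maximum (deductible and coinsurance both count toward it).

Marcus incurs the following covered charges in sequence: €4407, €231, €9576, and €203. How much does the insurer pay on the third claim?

Claim 1 (€4407): €905 to deductible, leaving €3502; patient's 15% is €525.30. Cost to patient: €1430.30. OOP to date €1430.30. Plan pays €4407 − €1430.30 = €2976.70.
Claim 2 (€231): 15% coinsurance on €231 = €34.65. Cost to patient: €34.65. OOP to date €1464.95. Insurer: €231 − €34.65 = €196.35.
Claim 3 (€9576): 15% coinsurance on €9576 = €1436.40. OOP would hit €2901.35 > €1825, so the cap limits the patient to €1825 − €1464.95 = €360.05. Plan pays €9576 − €360.05 = €9215.95.

€9215.95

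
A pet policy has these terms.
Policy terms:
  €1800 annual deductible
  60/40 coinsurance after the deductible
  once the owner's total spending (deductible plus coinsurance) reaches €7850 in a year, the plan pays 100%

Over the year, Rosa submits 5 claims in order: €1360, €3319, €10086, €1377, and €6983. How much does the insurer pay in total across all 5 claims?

Claim 1 (€1360): entire amount goes to the deductible. Owner pays €1360; OOP now €1360. Plan pays €1360 − €1360 = €0.
Claim 2 (€3319): €440 finishes the deductible; €2879 goes to coinsurance; coinsurance €2879 × 40% = €1151.60. Owner pays €1591.60; OOP now €2951.60. Plan pays €3319 − €1591.60 = €1727.40.
Claim 3 (€10086): 40% coinsurance on €10086 = €4034.40. Cost to owner: €4034.40. OOP to date €6986. Plan pays €10086 − €4034.40 = €6051.60.
Claim 4 (€1377): deductible met; 40% of €1377 = €550.80. Owner pays €550.80; OOP now €7536.80. Insurer: €1377 − €550.80 = €826.20.
Claim 5 (€6983): 40% coinsurance on €6983 = €2793.20. OOP would hit €10330 > €7850, so the cap limits the owner to €7850 − €7536.80 = €313.20. Plan pays €6983 − €313.20 = €6669.80.
Insurer total: €0 + €1727.40 + €6051.60 + €826.20 + €6669.80 = €15275.

€15275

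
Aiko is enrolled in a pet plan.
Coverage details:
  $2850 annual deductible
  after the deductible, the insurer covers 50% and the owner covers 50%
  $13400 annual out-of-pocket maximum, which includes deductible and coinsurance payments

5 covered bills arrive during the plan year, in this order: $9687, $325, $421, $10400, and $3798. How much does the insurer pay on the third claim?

#1 ($9687): deductible takes $2850, $6837 remains; owner's 50% is $3418.50. Owner pays $6268.50; OOP now $6268.50. Plan pays $9687 − $6268.50 = $3418.50.
#2 ($325): deductible met; 50% of $325 = $162.50. Owner pays $162.50; OOP now $6431. Insurer: $325 − $162.50 = $162.50.
#3 ($421): deductible already satisfied, so owner's share is 50% × $421 = $210.50. Owner pays $210.50; OOP now $6641.50. Insurer: $421 − $210.50 = $210.50.

$210.50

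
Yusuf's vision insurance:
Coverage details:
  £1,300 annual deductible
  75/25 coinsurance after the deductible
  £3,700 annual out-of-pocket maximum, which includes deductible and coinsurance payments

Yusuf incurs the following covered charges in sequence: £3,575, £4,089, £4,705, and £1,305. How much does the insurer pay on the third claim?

Bill 1, £3,575: £1,300 to deductible, leaving £2,275; coinsurance £2,275 × 25% = £568.75. Cost to member: £1,868.75. OOP to date £1,868.75. Insurer: £3,575 − £1,868.75 = £1,706.25.
Bill 2, £4,089: deductible met; 25% of £4,089 = £1,022.25. Member owes £1,022.25 (running OOP £2,891). Plan pays £4,089 − £1,022.25 = £3,066.75.
Bill 3, £4,705: 25% coinsurance on £4,705 = £1,176.25. Adding that to £2,891 gives £4,067.25, past the £3,700 cap; member pays only £3,700 − £2,891 = £809. Insurer: £4,705 − £809 = £3,896.

£3,896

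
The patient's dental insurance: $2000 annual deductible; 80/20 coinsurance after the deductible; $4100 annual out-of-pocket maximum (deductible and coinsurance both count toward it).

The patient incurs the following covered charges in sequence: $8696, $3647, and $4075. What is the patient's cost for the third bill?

$31.40

#1 ($8696): $2000 finishes the deductible; $6696 goes to coinsurance; 20% of $6696 = $1339.20. Patient pays $3339.20; OOP now $3339.20.
#2 ($3647): deductible already satisfied, so patient's share is 20% × $3647 = $729.40. Patient pays $729.40; OOP now $4068.60.
#3 ($4075): deductible already satisfied, so patient's share is 20% × $4075 = $815. That would push OOP to $4883.60, over the $4100 cap, so patient pays $4100 − $4068.60 = $31.40.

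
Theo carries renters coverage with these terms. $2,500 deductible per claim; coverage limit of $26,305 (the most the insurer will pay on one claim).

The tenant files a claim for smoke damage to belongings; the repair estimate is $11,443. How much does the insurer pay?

After the deductible, $11,443 − $2,500 = $8,943 remains.
$8,943 is within the $26,305 limit, so the insurer pays $8,943.

$8,943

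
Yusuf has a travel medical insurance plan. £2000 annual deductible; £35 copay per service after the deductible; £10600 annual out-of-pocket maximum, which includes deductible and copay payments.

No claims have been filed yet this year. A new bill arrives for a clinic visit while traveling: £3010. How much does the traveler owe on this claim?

The full £2000 deductible is still open; £2000 of this bill applies to it.
That leaves £3010 − £2000 = £1010 for the copay.
Copay on this service: £35.
Traveler responsibility before any cap: £2000 + £35 = £2035.
Cumulative spending £0 + £2035 = £2035 stays under the £10600 maximum.

£2035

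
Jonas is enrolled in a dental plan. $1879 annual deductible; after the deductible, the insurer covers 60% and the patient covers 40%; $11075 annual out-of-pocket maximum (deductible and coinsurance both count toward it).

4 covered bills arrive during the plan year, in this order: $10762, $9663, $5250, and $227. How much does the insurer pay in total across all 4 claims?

$14827

Bill 1, $10762: deductible takes $1879, $8883 remains; 40% of $8883 = $3553.20. Patient owes $5432.20 (running OOP $5432.20). Plan pays $10762 − $5432.20 = $5329.80.
Bill 2, $9663: deductible already satisfied, so patient's share is 40% × $9663 = $3865.20. Patient owes $3865.20 (running OOP $9297.40). Insurer: $9663 − $3865.20 = $5797.80.
Bill 3, $5250: deductible met; 40% of $5250 = $2100. That would push OOP to $11397.40, over the $11075 cap, so patient pays $11075 − $9297.40 = $1777.60. Plan pays $5250 − $1777.60 = $3472.40.
Bill 4, $227: deductible already satisfied, so patient's share is 40% × $227 = $90.80. That would push OOP to $11165.80, over the $11075 cap, so patient pays $11075 − $11075 = $0. Plan pays $227 − $0 = $227.
Insurer total: $5329.80 + $5797.80 + $3472.40 + $227 = $14827.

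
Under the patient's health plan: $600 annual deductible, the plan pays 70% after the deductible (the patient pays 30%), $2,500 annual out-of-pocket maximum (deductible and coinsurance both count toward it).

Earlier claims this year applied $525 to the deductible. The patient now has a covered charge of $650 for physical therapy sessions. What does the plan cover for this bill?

Deductible still to meet: $600 − $525 = $75.
That leaves $650 − $75 = $575 for coinsurance.
Patient's 30% share of $575 is $172.50.
Patient responsibility before any cap: $75 + $172.50 = $247.50.
Cumulative spending $525 + $247.50 = $772.50 stays under the $2,500 maximum.
The insurer covers the remainder: $650 − $247.50 = $402.50.

$402.50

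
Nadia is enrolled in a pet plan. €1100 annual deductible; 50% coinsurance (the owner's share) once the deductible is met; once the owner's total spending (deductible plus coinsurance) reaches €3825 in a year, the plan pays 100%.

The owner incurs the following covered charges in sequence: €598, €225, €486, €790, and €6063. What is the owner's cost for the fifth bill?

€2225.50

Claim 1 — €598: fully absorbed by the deductible. Cost to owner: €598. OOP to date €598.
Claim 2 — €225: entire amount goes to the deductible. Owner owes €225 (running OOP €823).
Claim 3 — €486: deductible takes €277, €209 remains; coinsurance €209 × 50% = €104.50. Cost to owner: €381.50. OOP to date €1204.50.
Claim 4 — €790: 50% coinsurance on €790 = €395. Owner pays €395; OOP now €1599.50.
Claim 5 — €6063: deductible already satisfied, so owner's share is 50% × €6063 = €3031.50. Adding that to €1599.50 gives €4631, past the €3825 cap; owner pays only €3825 − €1599.50 = €2225.50.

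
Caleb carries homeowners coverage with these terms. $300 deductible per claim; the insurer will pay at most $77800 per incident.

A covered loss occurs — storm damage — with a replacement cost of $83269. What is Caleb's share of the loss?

After the deductible, $83269 − $300 = $82969 remains.
The $77800 per-incident cap binds; insurer pays $77800.
The homeowner bears the rest of the original loss: $83269 − $77800 = $5469.

$5469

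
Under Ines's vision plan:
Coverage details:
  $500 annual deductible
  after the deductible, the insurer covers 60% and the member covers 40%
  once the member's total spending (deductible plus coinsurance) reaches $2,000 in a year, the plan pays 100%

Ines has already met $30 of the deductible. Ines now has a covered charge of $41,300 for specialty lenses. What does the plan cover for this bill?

$39,330

$30 of the $500 deductible is already met, leaving $470.
The remaining $40,830 (= $41,300 − $470) moves to coinsurance.
Member's 40% share of $40,830 is $16,332.
That puts the member's cost at $470 + $16,332 = $16,802 before any cap.
Year-to-date out-of-pocket would reach $30 + $16,802 = $16,832, above the $2,000 maximum, so the member pays only $2,000 − $30 = $1,970.
Insurer pays the balance: $41,300 − $1,970 = $39,330.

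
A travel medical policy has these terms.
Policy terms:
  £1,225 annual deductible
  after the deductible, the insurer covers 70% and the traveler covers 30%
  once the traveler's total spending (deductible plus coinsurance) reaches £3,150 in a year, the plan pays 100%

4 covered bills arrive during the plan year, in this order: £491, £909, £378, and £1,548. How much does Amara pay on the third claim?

Bill 1, £491: entire amount goes to the deductible. Traveler owes £491 (running OOP £491).
Bill 2, £909: deductible takes £734, £175 remains; traveler's 30% is £52.50. Cost to traveler: £786.50. OOP to date £1,277.50.
Bill 3, £378: deductible met; 30% of £378 = £113.40. Traveler pays £113.40; OOP now £1,390.90.

£113.40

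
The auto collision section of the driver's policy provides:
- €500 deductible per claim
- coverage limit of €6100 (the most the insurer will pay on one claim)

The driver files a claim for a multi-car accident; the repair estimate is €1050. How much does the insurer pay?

Less the €500 deductible: €1050 − €500 = €550.
€550 ≤ €6100, so the limit doesn't bind; insurer pays €550.

€550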